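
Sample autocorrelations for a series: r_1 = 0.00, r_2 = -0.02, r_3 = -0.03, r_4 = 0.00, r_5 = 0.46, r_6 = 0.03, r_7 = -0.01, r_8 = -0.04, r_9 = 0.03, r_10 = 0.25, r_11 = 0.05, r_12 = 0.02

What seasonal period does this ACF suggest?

The largest autocorrelation is r_5 = 0.46, with a weaker echo at lag 10 (0.25); the remaining lags stay at or below 0.05.
The dominant spike at lag 5 indicates a seasonal period of 5.

5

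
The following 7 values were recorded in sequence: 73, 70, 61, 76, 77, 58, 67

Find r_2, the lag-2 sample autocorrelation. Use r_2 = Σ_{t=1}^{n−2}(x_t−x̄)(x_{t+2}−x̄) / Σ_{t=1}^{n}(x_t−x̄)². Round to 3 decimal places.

-0.568

Mean x̄ = (73 + 70 + 61 + 76 + 77 + 58 + 67)/7 = 68.8571
Deviations from mean: 4.1429, 1.1429, -7.8571, 7.1429, 8.1429, -10.8571, -1.8571
Σ(x_t−x̄)(x_{t+2}−x̄) = (-32.5510) + (8.1633) + (-63.9796) + (-77.5510) + (-15.1224) = -181.0408
Denominator Σ(x_t−x̄)² = 318.8571
r_2 = -181.0408 / 318.8571 = -0.568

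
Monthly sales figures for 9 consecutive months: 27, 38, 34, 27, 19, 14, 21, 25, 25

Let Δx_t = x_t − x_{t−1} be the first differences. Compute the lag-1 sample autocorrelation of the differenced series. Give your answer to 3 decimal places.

First differences Δx: 11, -4, -7, -8, -5, 7, 4, 0
Mean of differences = -0.2500
Numerator Σ(Δx_t−Δx̄)(Δx_{t+1}−Δx̄) = 69.6875
Denominator Σ(Δx_t−Δx̄)² = 339.5000
r_1(Δx) = 69.6875 / 339.5000 = 0.205

0.205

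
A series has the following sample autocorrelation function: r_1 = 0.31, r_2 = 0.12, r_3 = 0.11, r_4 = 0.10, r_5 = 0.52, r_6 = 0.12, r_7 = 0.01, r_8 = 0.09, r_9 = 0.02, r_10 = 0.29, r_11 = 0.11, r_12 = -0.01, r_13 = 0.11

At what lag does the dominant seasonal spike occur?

The largest autocorrelation is r_5 = 0.52; the remaining lags stay at or below 0.31. The elevated value at lag 1 (0.31), dropping to 0.12 at lag 2, reflects decaying short-term dependence rather than seasonality.
The dominant spike at lag 5 indicates a seasonal period of 5.

5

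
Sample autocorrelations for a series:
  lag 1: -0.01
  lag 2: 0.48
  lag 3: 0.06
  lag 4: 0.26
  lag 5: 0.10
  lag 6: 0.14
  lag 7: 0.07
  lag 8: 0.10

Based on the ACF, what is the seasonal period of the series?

2

The largest autocorrelation is r_2 = 0.48, with a weaker echo at lag 4 (0.26); the remaining lags stay at or below 0.14.
The dominant spike at lag 2 indicates a seasonal period of 2.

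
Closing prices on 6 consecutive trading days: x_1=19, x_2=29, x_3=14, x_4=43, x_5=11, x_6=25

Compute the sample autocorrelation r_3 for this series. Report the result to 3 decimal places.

Mean x̄ = (19 + 29 + 14 + 43 + 11 + 25)/6 = 23.5000
Deviations from mean: -4.5000, 5.5000, -9.5000, 19.5000, -12.5000, 1.5000
Σ(x_t−x̄)(x_{t+3}−x̄) = (-87.7500) + (-68.7500) + (-14.2500) = -170.7500
Denominator Σ(x_t−x̄)² = 679.5000
r_3 = -170.7500 / 679.5000 = -0.251

-0.251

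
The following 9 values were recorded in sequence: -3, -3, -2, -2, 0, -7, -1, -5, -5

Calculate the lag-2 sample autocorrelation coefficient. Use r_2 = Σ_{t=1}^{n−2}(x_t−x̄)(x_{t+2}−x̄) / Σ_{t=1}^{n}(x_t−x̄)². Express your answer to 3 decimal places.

Mean x̄ = (-3 − 3 − 2 − 2 + 0 − 7 − 1 − 5 − 5)/9 = -3.1111
Numerator Σ_{t=1}^{7}(x_t−x̄)(x_{t+2}−x̄) = 9.3086
Denominator Σ(x_t−x̄)² = 38.8889
r_2 = 9.3086 / 38.8889 = 0.239

0.239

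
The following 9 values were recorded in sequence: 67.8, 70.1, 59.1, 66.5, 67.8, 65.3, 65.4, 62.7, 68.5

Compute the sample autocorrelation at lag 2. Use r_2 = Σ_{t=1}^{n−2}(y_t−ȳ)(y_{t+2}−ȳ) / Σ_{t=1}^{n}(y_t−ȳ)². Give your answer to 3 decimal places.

-0.269

Mean ȳ = (67.8 + 70.1 + 59.1 + 66.5 + 67.8 + 65.3 + 65.4 + 62.7 + 68.5)/9 = 65.9111
Σ(y_t−ȳ)(y_{t+2}−ȳ) = (-12.8654) + (2.4668) + (-12.8654) + (-0.3599) + (-0.9654) + (1.9623) + (-1.3232) = -23.9502
Denominator Σ(y_t−ȳ)² = 89.0689
r_2 = -23.9502 / 89.0689 = -0.269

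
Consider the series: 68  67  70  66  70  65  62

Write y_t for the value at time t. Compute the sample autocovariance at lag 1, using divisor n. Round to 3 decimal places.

-0.227

Mean ȳ = (68 + 67 + 70 + 66 + 70 + 65 + 62)/7 = 66.8571
Deviations: 1.1429, 0.1429, 3.1429, -0.8571, 3.1429, -1.8571, -4.8571
Σ_{t=1}^{6}(y_t−ȳ)(y_{t+1}−ȳ) = -1.5918
γ_1 = -1.5918 / 7 = -0.227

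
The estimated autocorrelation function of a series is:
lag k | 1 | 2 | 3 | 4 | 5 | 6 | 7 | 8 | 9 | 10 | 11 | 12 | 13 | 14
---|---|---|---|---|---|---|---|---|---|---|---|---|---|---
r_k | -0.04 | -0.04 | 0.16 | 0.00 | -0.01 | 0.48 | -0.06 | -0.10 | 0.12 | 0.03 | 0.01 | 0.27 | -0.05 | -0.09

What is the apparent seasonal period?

The largest autocorrelation is r_6 = 0.48, with a weaker echo at lag 12 (0.27); the remaining lags stay at or below 0.16.
The dominant spike at lag 6 indicates a seasonal period of 6.

6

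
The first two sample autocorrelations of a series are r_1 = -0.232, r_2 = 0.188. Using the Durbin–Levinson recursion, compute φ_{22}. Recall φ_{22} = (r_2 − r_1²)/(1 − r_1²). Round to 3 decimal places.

0.142

φ_{22} = (r_2 − r_1²) / (1 − r_1²)
r_1² = (-0.232)² = 0.053824
Numerator = 0.188 − 0.0538 = 0.1342; denominator = 1 − 0.0538 = 0.9462
φ_{22} = 0.1342 / 0.9462 = 0.142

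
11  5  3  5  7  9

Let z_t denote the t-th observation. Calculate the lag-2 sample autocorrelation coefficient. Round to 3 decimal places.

Mean z̄ = (11 + 5 + 3 + 5 + 7 + 9)/6 = 6.6667
Numerator Σ_{t=1}^{4}(z_t−z̄)(z_{t+2}−z̄) = -18.2222
Denominator Σ(z_t−z̄)² = 43.3333
r_2 = -18.2222 / 43.3333 = -0.421

-0.421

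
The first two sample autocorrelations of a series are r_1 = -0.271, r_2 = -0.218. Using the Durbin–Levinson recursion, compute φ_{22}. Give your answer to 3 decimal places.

-0.315

φ_{22} = (r_2 − r_1²) / (1 − r_1²)
r_1² = (-0.271)² = 0.073441
Numerator = -0.218 − 0.0734 = -0.2914; denominator = 1 − 0.0734 = 0.9266
φ_{22} = -0.2914 / 0.9266 = -0.315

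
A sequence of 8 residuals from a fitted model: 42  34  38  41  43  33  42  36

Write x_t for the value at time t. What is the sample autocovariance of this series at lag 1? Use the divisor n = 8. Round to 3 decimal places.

Mean x̄ = (42 + 34 + 38 + 41 + 43 + 33 + 42 + 36)/8 = 38.6250
Σ_{t=1}^{7}(x_t−x̄)(x_{t+1}−x̄) = -56.2656
γ_1 = -56.2656 / 8 = -7.033

-7.033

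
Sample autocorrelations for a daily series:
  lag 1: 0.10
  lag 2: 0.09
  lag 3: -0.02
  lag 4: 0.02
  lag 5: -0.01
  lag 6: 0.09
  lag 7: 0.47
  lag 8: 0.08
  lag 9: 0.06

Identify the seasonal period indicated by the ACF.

The largest autocorrelation is r_7 = 0.47; the remaining lags stay at or below 0.10.
The dominant spike at lag 7 indicates a seasonal period of 7.

7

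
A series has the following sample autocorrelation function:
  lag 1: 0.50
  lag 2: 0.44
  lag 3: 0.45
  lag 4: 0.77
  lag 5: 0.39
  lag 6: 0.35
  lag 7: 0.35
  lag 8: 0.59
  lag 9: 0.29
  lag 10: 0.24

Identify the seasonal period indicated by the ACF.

4

The largest autocorrelation is r_4 = 0.77, with a weaker echo at lag 8 (0.59); the remaining lags stay at or below 0.50. The elevated value at lag 1 (0.50), dropping to 0.44 at lag 2, reflects decaying short-term dependence rather than seasonality.
The dominant spike at lag 4 indicates a seasonal period of 4.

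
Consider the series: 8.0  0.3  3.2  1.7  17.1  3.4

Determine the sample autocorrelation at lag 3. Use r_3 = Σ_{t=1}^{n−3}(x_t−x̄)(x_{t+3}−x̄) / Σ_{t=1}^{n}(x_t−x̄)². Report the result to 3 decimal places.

Mean x̄ = (8.0 + 0.3 + 3.2 + 1.7 + 17.1 + 3.4)/6 = 5.6167
Deviations from mean: 2.3833, -5.3167, -2.4167, -3.9167, 11.4833, -2.2167
Σ(x_t−x̄)(x_{t+3}−x̄) = (-9.3347) + (-61.0531) + (5.3569) = -65.0308
Denominator Σ(x_t−x̄)² = 191.9083
r_3 = -65.0308 / 191.9083 = -0.339

-0.339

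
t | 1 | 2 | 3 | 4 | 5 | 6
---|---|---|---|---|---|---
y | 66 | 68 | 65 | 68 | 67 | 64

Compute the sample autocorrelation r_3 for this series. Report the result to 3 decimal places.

Mean ȳ = (66 + 68 + 65 + 68 + 67 + 64)/6 = 66.3333
Numerator Σ_{t=1}^{3}(y_t−ȳ)(y_{t+3}−ȳ) = 3.6667
Denominator Σ(y_t−ȳ)² = 13.3333
r_3 = 3.6667 / 13.3333 = 0.275

0.275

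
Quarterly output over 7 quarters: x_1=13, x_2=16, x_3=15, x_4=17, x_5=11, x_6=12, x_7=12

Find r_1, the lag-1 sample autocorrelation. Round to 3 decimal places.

Mean x̄ = (13 + 16 + 15 + 17 + 11 + 12 + 12)/7 = 13.7143
Deviations from mean: -0.7143, 2.2857, 1.2857, 3.2857, -2.7143, -1.7143, -1.7143
Numerator Σ_{t=1}^{6}(x_t−x̄)(x_{t+1}−x̄) = 4.2041
Denominator Σ(x_t−x̄)² = 31.4286
r_1 = 4.2041 / 31.4286 = 0.134

0.134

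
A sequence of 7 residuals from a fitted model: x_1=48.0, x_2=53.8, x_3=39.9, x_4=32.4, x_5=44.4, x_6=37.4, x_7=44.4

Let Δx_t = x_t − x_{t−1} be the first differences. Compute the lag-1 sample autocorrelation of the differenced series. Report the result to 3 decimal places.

First differences Δx: 5.8, -13.9, -7.5, 12.0, -7.0, 7.0
Mean of differences = -0.6000
Numerator Σ(Δx_t−Δx̄)(Δx_{t+1}−Δx̄) = -209.5700
Denominator Σ(Δx_t−Δx̄)² = 522.9400
r_1(Δx) = -209.5700 / 522.9400 = -0.401

-0.401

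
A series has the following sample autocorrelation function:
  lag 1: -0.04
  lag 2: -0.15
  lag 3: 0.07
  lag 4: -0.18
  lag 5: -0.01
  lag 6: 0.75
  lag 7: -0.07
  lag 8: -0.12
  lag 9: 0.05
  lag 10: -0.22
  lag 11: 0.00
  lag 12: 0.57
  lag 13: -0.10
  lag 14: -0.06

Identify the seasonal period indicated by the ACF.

The largest autocorrelation is r_6 = 0.75, with a weaker echo at lag 12 (0.57); the remaining lags stay at or below 0.07.
The dominant spike at lag 6 indicates a seasonal period of 6.

6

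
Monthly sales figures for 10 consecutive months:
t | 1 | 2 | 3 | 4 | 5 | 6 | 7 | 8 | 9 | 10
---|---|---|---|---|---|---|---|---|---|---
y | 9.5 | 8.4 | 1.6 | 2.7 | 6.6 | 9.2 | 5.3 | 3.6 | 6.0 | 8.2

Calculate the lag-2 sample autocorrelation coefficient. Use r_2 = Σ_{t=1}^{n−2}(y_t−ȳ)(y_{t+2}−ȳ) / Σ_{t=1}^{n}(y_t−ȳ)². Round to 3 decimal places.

-0.704

Mean ȳ = (9.5 + 8.4 + 1.6 + 2.7 + 6.6 + 9.2 + 5.3 + 3.6 + 6.0 + 8.2)/10 = 6.1100
Numerator Σ_{t=1}^{8}(y_t−ȳ)(y_{t+2}−ȳ) = -49.1542
Denominator Σ(y_t−ȳ)² = 69.8290
r_2 = -49.1542 / 69.8290 = -0.704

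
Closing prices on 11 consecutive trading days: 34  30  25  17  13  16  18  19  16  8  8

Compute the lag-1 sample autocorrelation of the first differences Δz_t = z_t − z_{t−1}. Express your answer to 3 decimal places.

First differences Δz: -4, -5, -8, -4, 3, 2, 1, -3, -8, 0
Mean of differences = -2.6000
Numerator Σ(Δz_t−Δz̄)(Δz_{t+1}−Δz̄) = 45.0400
Denominator Σ(Δz_t−Δz̄)² = 140.4000
r_1(Δz) = 45.0400 / 140.4000 = 0.321

0.321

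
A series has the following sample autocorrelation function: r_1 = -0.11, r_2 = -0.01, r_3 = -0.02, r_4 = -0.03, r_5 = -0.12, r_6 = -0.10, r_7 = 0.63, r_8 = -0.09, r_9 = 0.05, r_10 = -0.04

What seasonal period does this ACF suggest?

The largest autocorrelation is r_7 = 0.63; the remaining lags stay at or below 0.05.
The dominant spike at lag 7 indicates a seasonal period of 7.

7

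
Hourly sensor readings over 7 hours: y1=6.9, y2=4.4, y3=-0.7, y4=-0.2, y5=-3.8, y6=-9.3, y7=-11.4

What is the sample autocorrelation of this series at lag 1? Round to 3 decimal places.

Mean ȳ = (6.9 + 4.4 − 0.7 − 0.2 − 3.8 − 9.3 − 11.4)/7 = -2.0143
Deviations from mean: 8.9143, 6.4143, 1.3143, 1.8143, -1.7857, -7.2857, -9.3857
Σ(y_t−ȳ)(y_{t+1}−ȳ) = (57.1788) + (8.4302) + (2.3845) + (-3.2398) + (13.0102) + (68.3816) = 146.1455
Denominator Σ(y_t−ȳ)² = 269.9886
r_1 = 146.1455 / 269.9886 = 0.541

0.541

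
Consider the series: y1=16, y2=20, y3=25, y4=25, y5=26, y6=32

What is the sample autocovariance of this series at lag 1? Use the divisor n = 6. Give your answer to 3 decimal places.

7.833

Mean ȳ = (16 + 20 + 25 + 25 + 26 + 32)/6 = 24.0000
Deviations: -8.0000, -4.0000, 1.0000, 1.0000, 2.0000, 8.0000
Σ_{t=1}^{5}(y_t−ȳ)(y_{t+1}−ȳ) = 47.0000
γ_1 = 47.0000 / 6 = 7.833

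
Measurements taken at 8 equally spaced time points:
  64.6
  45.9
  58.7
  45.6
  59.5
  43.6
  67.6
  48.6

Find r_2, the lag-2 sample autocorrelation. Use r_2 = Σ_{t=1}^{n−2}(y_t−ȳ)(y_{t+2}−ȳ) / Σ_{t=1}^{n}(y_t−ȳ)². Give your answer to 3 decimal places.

Mean ȳ = (64.6 + 45.9 + 58.7 + 45.6 + 59.5 + 43.6 + 67.6 + 48.6)/8 = 54.2625
Numerator Σ_{t=1}^{6}(y_t−ȳ)(y_{t+2}−ȳ) = 364.1497
Denominator Σ(y_t−ȳ)² = 622.5988
r_2 = 364.1497 / 622.5988 = 0.585

0.585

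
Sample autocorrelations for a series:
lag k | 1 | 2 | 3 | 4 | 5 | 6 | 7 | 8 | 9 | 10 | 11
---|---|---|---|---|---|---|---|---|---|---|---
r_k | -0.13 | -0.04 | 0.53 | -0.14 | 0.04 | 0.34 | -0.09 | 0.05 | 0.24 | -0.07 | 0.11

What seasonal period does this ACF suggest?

3

The largest autocorrelation is r_3 = 0.53, with weaker echoes at lags 6 (0.34) and 9 (0.24); the remaining lags stay at or below 0.11.
The dominant spike at lag 3 indicates a seasonal period of 3.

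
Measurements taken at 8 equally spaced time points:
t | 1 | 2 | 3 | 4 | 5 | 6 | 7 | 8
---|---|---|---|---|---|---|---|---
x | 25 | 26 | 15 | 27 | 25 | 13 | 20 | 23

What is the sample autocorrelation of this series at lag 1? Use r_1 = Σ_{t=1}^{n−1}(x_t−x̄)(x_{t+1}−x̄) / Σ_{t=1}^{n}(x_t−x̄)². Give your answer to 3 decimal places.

Mean x̄ = (25 + 26 + 15 + 27 + 25 + 13 + 20 + 23)/8 = 21.7500
Deviations from mean: 3.2500, 4.2500, -6.7500, 5.2500, 3.2500, -8.7500, -1.7500, 1.2500
Σ(x_t−x̄)(x_{t+1}−x̄) = (13.8125) + (-28.6875) + (-35.4375) + (17.0625) + (-28.4375) + (15.3125) + (-2.1875) = -48.5625
Denominator Σ(x_t−x̄)² = 193.5000
r_1 = -48.5625 / 193.5000 = -0.251

-0.251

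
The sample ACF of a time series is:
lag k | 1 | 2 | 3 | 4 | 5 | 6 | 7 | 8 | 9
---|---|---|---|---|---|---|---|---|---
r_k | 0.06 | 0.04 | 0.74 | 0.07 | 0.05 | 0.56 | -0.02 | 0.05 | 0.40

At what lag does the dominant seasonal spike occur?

The largest autocorrelation is r_3 = 0.74, with weaker echoes at lags 6 (0.56) and 9 (0.40); the remaining lags stay at or below 0.07.
The dominant spike at lag 3 indicates a seasonal period of 3.

3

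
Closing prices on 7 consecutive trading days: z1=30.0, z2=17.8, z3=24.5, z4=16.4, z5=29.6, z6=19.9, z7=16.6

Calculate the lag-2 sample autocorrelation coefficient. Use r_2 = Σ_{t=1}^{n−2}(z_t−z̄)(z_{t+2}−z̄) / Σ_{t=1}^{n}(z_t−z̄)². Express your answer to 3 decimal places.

0.155

Mean z̄ = (30.0 + 17.8 + 24.5 + 16.4 + 29.6 + 19.9 + 16.6)/7 = 22.1143
Deviations from mean: 7.8857, -4.3143, 2.3857, -5.7143, 7.4857, -2.2143, -5.5143
Σ(z_t−z̄)(z_{t+2}−z̄) = (18.8131) + (24.6531) + (17.8588) + (12.6531) + (-41.2784) = 32.6996
Denominator Σ(z_t−z̄)² = 210.4886
r_2 = 32.6996 / 210.4886 = 0.155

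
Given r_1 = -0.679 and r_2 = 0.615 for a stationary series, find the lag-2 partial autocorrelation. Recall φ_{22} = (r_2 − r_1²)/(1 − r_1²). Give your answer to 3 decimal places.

φ_{22} = (r_2 − r_1²) / (1 − r_1²)
r_1² = (-0.679)² = 0.461041
Numerator = 0.615 − 0.4610 = 0.1540; denominator = 1 − 0.4610 = 0.5390
φ_{22} = 0.1540 / 0.5390 = 0.286

0.286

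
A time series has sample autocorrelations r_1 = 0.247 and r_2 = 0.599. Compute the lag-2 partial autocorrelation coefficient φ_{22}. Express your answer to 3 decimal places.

φ_{22} = (r_2 − r_1²) / (1 − r_1²)
r_1² = (0.247)² = 0.061009
Numerator = 0.599 − 0.0610 = 0.5380; denominator = 1 − 0.0610 = 0.9390
φ_{22} = 0.5380 / 0.9390 = 0.573

0.573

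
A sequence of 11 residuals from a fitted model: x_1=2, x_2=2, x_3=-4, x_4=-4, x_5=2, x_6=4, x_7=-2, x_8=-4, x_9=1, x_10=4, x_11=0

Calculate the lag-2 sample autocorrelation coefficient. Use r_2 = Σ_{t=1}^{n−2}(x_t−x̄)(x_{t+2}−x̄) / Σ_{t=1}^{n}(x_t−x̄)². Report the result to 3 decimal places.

-0.798

Mean x̄ = (2 + 2 − 4 − 4 + 2 + 4 − 2 − 4 + 1 + 4 + 0)/11 = 0.0909
Numerator Σ_{t=1}^{9}(x_t−x̄)(x_{t+2}−x̄) = -77.3802
Denominator Σ(x_t−x̄)² = 96.9091
r_2 = -77.3802 / 96.9091 = -0.798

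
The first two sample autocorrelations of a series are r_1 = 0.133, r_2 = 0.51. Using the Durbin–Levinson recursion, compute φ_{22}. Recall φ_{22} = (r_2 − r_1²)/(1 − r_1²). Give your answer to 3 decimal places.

0.501

φ_{22} = (r_2 − r_1²) / (1 − r_1²)
r_1² = (0.133)² = 0.017689
Numerator = 0.51 − 0.0177 = 0.4923; denominator = 1 − 0.0177 = 0.9823
φ_{22} = 0.4923 / 0.9823 = 0.501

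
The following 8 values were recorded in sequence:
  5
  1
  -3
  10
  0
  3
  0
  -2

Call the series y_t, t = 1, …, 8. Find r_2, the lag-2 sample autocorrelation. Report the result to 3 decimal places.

-0.037

Mean ȳ = (5 + 1 − 3 + 10 + 0 + 3 + 0 − 2)/8 = 1.7500
Numerator Σ_{t=1}^{6}(y_t−ȳ)(y_{t+2}−ȳ) = -4.6250
Denominator Σ(y_t−ȳ)² = 123.5000
r_2 = -4.6250 / 123.5000 = -0.037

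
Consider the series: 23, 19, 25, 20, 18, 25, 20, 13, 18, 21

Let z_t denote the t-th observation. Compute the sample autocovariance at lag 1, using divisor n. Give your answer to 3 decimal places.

-0.564

Mean z̄ = (23 + 19 + 25 + 20 + 18 + 25 + 20 + 13 + 18 + 21)/10 = 20.2000
Σ_{t=1}^{9}(z_t−z̄)(z_{t+1}−z̄) = -5.6400
γ_1 = -5.6400 / 10 = -0.564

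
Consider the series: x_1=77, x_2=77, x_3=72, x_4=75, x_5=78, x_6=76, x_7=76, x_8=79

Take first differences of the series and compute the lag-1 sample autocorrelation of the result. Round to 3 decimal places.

First differences Δx: 0, -5, 3, 3, -2, 0, 3
Mean of differences = 0.2857
Numerator Σ(Δx_t−Δx̄)(Δx_{t+1}−Δx̄) = -11.7959
Denominator Σ(Δx_t−Δx̄)² = 55.4286
r_1(Δx) = -11.7959 / 55.4286 = -0.213

-0.213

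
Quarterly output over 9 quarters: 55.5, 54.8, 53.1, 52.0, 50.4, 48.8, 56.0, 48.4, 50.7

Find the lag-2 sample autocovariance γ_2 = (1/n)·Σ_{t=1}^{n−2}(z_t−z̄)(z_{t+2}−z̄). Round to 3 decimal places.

0.209

Mean z̄ = (55.5 + 54.8 + 53.1 + 52.0 + 50.4 + 48.8 + 56.0 + 48.4 + 50.7)/9 = 52.1889
Σ_{t=1}^{7}(z_t−z̄)(z_{t+2}−z̄) = 1.8820
γ_2 = 1.8820 / 9 = 0.209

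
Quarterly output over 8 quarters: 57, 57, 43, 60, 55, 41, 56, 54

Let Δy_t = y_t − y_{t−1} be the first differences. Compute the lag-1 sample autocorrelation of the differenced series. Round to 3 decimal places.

First differences Δy: 0, -14, 17, -5, -14, 15, -2
Mean of differences = -0.4286
Numerator Σ(Δy_t−Δȳ)(Δy_{t+1}−Δȳ) = -493.6122
Denominator Σ(Δy_t−Δȳ)² = 933.7143
r_1(Δy) = -493.6122 / 933.7143 = -0.529

-0.529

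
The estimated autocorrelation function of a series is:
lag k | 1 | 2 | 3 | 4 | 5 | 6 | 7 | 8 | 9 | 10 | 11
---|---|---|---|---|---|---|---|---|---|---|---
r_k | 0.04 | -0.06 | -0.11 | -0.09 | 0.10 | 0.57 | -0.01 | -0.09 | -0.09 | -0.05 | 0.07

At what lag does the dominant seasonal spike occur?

6

The largest autocorrelation is r_6 = 0.57; the remaining lags stay at or below 0.10.
The dominant spike at lag 6 indicates a seasonal period of 6.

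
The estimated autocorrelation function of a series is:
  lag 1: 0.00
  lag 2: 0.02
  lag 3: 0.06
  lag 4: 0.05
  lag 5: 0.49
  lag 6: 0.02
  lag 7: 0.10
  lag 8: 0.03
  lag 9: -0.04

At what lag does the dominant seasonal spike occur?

5

The largest autocorrelation is r_5 = 0.49; the remaining lags stay at or below 0.10.
The dominant spike at lag 5 indicates a seasonal period of 5.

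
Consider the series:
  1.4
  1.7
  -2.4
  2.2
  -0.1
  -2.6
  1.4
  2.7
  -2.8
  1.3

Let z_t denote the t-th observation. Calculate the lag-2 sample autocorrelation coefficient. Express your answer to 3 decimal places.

-0.327

Mean z̄ = (1.4 + 1.7 − 2.4 + 2.2 − 0.1 − 2.6 + 1.4 + 2.7 − 2.8 + 1.3)/10 = 0.2800
Numerator Σ_{t=1}^{8}(z_t−z̄)(z_{t+2}−z̄) = -13.1628
Denominator Σ(z_t−z̄)² = 40.2160
r_2 = -13.1628 / 40.2160 = -0.327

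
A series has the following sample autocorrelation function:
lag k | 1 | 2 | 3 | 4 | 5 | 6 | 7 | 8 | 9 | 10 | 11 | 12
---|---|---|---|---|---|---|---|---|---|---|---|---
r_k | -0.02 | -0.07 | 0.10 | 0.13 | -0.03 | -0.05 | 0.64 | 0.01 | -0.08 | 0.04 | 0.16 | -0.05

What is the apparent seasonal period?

7

The largest autocorrelation is r_7 = 0.64; the remaining lags stay at or below 0.16.
The dominant spike at lag 7 indicates a seasonal period of 7.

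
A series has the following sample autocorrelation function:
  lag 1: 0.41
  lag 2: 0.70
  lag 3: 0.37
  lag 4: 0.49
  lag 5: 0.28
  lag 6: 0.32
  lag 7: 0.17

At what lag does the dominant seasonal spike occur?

2

The largest autocorrelation is r_2 = 0.70, with a weaker echo at lag 4 (0.49); the remaining lags stay at or below 0.41.
The dominant spike at lag 2 indicates a seasonal period of 2.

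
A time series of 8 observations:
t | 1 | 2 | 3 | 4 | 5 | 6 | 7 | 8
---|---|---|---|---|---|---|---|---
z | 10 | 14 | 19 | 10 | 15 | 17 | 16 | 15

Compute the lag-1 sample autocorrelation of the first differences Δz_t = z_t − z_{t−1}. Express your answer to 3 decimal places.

-0.421

First differences Δz: 4, 5, -9, 5, 2, -1, -1
Mean of differences = 0.7143
Numerator Σ(Δz_t−Δz̄)(Δz_{t+1}−Δz̄) = -62.9388
Denominator Σ(Δz_t−Δz̄)² = 149.4286
r_1(Δz) = -62.9388 / 149.4286 = -0.421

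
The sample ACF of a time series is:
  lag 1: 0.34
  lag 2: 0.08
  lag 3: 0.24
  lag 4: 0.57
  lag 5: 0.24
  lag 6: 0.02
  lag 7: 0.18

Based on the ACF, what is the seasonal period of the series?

The largest autocorrelation is r_4 = 0.57; the remaining lags stay at or below 0.34. The elevated value at lag 1 (0.34), dropping to 0.08 at lag 2, reflects decaying short-term dependence rather than seasonality.
The dominant spike at lag 4 indicates a seasonal period of 4.

4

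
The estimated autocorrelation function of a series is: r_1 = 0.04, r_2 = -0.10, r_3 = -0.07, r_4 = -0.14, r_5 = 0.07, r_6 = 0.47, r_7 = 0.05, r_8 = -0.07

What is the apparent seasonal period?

The largest autocorrelation is r_6 = 0.47; the remaining lags stay at or below 0.07.
The dominant spike at lag 6 indicates a seasonal period of 6.

6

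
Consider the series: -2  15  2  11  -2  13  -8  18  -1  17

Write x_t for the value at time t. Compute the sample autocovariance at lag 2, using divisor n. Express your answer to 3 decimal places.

57.042

Mean x̄ = (-2 + 15 + 2 + 11 − 2 + 13 − 8 + 18 − 1 + 17)/10 = 6.3000
Σ_{t=1}^{8}(x_t−x̄)(x_{t+2}−x̄) = 570.4200
γ_2 = 570.4200 / 10 = 57.042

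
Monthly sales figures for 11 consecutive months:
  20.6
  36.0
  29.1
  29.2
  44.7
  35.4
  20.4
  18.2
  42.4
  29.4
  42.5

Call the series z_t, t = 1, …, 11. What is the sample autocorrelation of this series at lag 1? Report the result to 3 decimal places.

Mean z̄ = (20.6 + 36.0 + 29.1 + 29.2 + 44.7 + 35.4 + 20.4 + 18.2 + 42.4 + 29.4 + 42.5)/11 = 31.6273
Numerator Σ_{t=1}^{10}(z_t−z̄)(z_{t+1}−z̄) = -120.0117
Denominator Σ(z_t−z̄)² = 883.7018
r_1 = -120.0117 / 883.7018 = -0.136

-0.136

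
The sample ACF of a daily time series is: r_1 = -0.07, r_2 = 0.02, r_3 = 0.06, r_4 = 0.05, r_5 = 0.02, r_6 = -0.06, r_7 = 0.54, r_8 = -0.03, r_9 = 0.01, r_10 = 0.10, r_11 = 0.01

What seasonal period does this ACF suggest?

The largest autocorrelation is r_7 = 0.54; the remaining lags stay at or below 0.10.
The dominant spike at lag 7 indicates a seasonal period of 7.

7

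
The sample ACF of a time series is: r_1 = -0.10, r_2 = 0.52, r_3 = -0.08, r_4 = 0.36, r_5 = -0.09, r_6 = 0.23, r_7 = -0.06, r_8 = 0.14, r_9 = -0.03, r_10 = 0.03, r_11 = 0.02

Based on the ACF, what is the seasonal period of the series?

2

The largest autocorrelation is r_2 = 0.52, with weaker echoes at lags 4 (0.36) and 6 (0.23); the remaining lags stay at or below 0.14.
The dominant spike at lag 2 indicates a seasonal period of 2.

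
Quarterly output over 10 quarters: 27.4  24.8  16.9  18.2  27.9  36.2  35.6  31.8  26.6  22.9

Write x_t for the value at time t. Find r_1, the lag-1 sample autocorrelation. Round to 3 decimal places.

0.602

Mean x̄ = (27.4 + 24.8 + 16.9 + 18.2 + 27.9 + 36.2 + 35.6 + 31.8 + 26.6 + 22.9)/10 = 26.8300
Numerator Σ_{t=1}^{9}(x_t−x̄)(x_{t+1}−x̄) = 231.0111
Denominator Σ(x_t−x̄)² = 383.5810
r_1 = 231.0111 / 383.5810 = 0.602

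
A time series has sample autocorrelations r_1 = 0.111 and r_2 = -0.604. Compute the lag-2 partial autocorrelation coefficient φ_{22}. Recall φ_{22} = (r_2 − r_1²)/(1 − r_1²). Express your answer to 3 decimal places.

φ_{22} = (r_2 − r_1²) / (1 − r_1²)
r_1² = (0.111)² = 0.012321
Numerator = -0.604 − 0.0123 = -0.6163; denominator = 1 − 0.0123 = 0.9877
φ_{22} = -0.6163 / 0.9877 = -0.624

-0.624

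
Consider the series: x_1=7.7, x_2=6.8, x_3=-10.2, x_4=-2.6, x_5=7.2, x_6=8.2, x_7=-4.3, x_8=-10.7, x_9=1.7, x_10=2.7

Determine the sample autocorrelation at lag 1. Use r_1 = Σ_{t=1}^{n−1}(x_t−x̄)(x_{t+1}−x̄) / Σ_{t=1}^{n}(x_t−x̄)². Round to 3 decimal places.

Mean x̄ = (7.7 + 6.8 − 10.2 − 2.6 + 7.2 + 8.2 − 4.3 − 10.7 + 1.7 + 2.7)/10 = 0.6500
Numerator Σ_{t=1}^{9}(x_t−x̄)(x_{t+1}−x̄) = 49.1025
Denominator Σ(x_t−x̄)² = 474.3450
r_1 = 49.1025 / 474.3450 = 0.104

0.104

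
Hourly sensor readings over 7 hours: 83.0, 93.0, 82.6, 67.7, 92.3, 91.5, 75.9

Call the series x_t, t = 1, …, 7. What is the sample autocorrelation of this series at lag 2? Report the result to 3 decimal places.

-0.647

Mean x̄ = (83.0 + 93.0 + 82.6 + 67.7 + 92.3 + 91.5 + 75.9)/7 = 83.7143
Deviations from mean: -0.7143, 9.2857, -1.1143, -16.0143, 8.5857, 7.7857, -7.8143
Σ(x_t−x̄)(x_{t+2}−x̄) = (0.7959) + (-148.7041) + (-9.5669) + (-124.6827) + (-67.0912) = -349.2490
Denominator Σ(x_t−x̄)² = 539.8286
r_2 = -349.2490 / 539.8286 = -0.647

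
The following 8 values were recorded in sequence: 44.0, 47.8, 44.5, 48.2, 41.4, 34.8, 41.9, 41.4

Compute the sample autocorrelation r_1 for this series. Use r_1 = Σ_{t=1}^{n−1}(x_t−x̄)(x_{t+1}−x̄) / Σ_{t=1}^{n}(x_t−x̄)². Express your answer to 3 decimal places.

Mean x̄ = (44.0 + 47.8 + 44.5 + 48.2 + 41.4 + 34.8 + 41.9 + 41.4)/8 = 43.0000
Σ(x_t−x̄)(x_{t+1}−x̄) = (4.8000) + (7.2000) + (7.8000) + (-8.3200) + (13.1200) + (9.0200) + (1.7600) = 35.3800
Denominator Σ(x_t−x̄)² = 126.9000
r_1 = 35.3800 / 126.9000 = 0.279

0.279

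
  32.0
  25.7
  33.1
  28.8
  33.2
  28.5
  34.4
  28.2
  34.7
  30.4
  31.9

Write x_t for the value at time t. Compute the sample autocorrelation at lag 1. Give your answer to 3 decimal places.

-0.747

Mean x̄ = (32.0 + 25.7 + 33.1 + 28.8 + 33.2 + 28.5 + 34.4 + 28.2 + 34.7 + 30.4 + 31.9)/11 = 30.9909
Numerator Σ_{t=1}^{10}(x_t−x̄)(x_{t+1}−x̄) = -62.5483
Denominator Σ(x_t−x̄)² = 83.6891
r_1 = -62.5483 / 83.6891 = -0.747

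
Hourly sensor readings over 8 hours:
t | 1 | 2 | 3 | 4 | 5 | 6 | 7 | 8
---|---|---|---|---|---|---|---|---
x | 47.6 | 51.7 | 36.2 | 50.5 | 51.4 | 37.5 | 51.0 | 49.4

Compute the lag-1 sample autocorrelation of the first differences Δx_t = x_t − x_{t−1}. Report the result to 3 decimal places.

-0.588

First differences Δx: 4.1, -15.5, 14.3, 0.9, -13.9, 13.5, -1.6
Mean of differences = 0.2571
Numerator Σ(Δx_t−Δx̄)(Δx_{t+1}−Δx̄) = -493.9761
Denominator Σ(Δx_t−Δx̄)² = 839.9171
r_1(Δx) = -493.9761 / 839.9171 = -0.588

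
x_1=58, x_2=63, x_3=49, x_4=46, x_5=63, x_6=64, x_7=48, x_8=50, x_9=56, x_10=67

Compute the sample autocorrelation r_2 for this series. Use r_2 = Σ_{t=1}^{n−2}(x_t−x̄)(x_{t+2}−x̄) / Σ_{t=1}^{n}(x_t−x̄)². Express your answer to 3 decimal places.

Mean x̄ = (58 + 63 + 49 + 46 + 63 + 64 + 48 + 50 + 56 + 67)/10 = 56.4000
Numerator Σ_{t=1}^{8}(x_t−x̄)(x_{t+2}−x̄) = -376.9200
Denominator Σ(x_t−x̄)² = 534.4000
r_2 = -376.9200 / 534.4000 = -0.705

-0.705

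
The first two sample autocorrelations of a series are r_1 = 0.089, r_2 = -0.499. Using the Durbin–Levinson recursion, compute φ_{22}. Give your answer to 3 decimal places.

φ_{22} = (r_2 − r_1²) / (1 − r_1²)
r_1² = (0.089)² = 0.007921
Numerator = -0.499 − 0.0079 = -0.5069; denominator = 1 − 0.0079 = 0.9921
φ_{22} = -0.5069 / 0.9921 = -0.511

-0.511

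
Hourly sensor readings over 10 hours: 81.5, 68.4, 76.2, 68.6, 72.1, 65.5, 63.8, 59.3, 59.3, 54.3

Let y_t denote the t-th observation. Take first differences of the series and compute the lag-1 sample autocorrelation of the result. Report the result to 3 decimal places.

-0.734

First differences Δy: -13.1, 7.8, -7.6, 3.5, -6.6, -1.7, -4.5, 0.0, -5.0
Mean of differences = -3.0222
Numerator Σ(Δy_t−Δȳ)(Δy_{t+1}−Δȳ) = -228.9260
Denominator Σ(Δy_t−Δȳ)² = 311.9556
r_1(Δy) = -228.9260 / 311.9556 = -0.734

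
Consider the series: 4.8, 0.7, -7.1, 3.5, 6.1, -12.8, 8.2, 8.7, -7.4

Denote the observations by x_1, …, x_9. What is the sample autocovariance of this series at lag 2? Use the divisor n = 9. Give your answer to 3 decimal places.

Mean x̄ = (4.8 + 0.7 − 7.1 + 3.5 + 6.1 − 12.8 + 8.2 + 8.7 − 7.4)/9 = 0.5222
Σ_{t=1}^{7}(x_t−x̄)(x_{t+2}−x̄) = -241.2088
γ_2 = -241.2088 / 9 = -26.801

-26.801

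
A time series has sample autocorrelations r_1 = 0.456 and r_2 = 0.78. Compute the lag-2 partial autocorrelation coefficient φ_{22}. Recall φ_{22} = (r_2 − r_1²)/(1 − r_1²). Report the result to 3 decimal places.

0.722

φ_{22} = (r_2 − r_1²) / (1 − r_1²)
r_1² = (0.456)² = 0.207936
Numerator = 0.78 − 0.2079 = 0.5721; denominator = 1 − 0.2079 = 0.7921
φ_{22} = 0.5721 / 0.7921 = 0.722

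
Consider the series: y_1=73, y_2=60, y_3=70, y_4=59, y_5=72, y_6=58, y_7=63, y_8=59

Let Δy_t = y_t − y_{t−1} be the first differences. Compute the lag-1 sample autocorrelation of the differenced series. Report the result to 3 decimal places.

First differences Δy: -13, 10, -11, 13, -14, 5, -4
Mean of differences = -2.0000
Numerator Σ(Δy_t−Δȳ)(Δy_{t+1}−Δȳ) = -653.0000
Denominator Σ(Δy_t−Δȳ)² = 768.0000
r_1(Δy) = -653.0000 / 768.0000 = -0.850

-0.850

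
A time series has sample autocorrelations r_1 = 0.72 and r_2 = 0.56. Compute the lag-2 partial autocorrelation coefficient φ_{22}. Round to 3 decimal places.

0.086

φ_{22} = (r_2 − r_1²) / (1 − r_1²)
r_1² = (0.72)² = 0.5184
Numerator = 0.56 − 0.5184 = 0.0416; denominator = 1 − 0.5184 = 0.4816
φ_{22} = 0.0416 / 0.4816 = 0.086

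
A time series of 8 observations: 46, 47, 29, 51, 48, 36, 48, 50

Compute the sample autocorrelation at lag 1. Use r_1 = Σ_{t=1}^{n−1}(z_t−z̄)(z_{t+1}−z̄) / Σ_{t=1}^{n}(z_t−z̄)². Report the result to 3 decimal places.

-0.369

Mean z̄ = (46 + 47 + 29 + 51 + 48 + 36 + 48 + 50)/8 = 44.3750
Deviations from mean: 1.6250, 2.6250, -15.3750, 6.6250, 3.6250, -8.3750, 3.6250, 5.6250
Numerator Σ_{t=1}^{7}(z_t−z̄)(z_{t+1}−z̄) = -154.2656
Denominator Σ(z_t−z̄)² = 417.8750
r_1 = -154.2656 / 417.8750 = -0.369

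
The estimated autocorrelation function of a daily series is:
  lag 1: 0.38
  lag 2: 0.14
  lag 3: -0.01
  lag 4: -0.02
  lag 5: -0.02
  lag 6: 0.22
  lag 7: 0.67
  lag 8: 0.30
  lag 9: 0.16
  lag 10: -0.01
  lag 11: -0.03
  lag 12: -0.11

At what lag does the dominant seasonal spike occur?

The largest autocorrelation is r_7 = 0.67; the remaining lags stay at or below 0.38. The elevated value at lag 1 (0.38), dropping to 0.14 at lag 2, reflects decaying short-term dependence rather than seasonality.
The dominant spike at lag 7 indicates a seasonal period of 7.

7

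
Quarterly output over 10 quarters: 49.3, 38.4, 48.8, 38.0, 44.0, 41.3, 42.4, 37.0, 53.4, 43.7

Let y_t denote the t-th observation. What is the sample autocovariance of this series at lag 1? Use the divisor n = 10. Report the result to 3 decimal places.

Mean ȳ = (49.3 + 38.4 + 48.8 + 38.0 + 44.0 + 41.3 + 42.4 + 37.0 + 53.4 + 43.7)/10 = 43.6300
Σ_{t=1}^{9}(y_t−ȳ)(y_{t+1}−ȳ) = -141.8159
γ_1 = -141.8159 / 10 = -14.182

-14.182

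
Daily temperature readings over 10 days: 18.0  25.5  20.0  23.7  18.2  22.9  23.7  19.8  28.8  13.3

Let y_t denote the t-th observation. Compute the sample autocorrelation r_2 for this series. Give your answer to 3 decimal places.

Mean ȳ = (18.0 + 25.5 + 20.0 + 23.7 + 18.2 + 22.9 + 23.7 + 19.8 + 28.8 + 13.3)/10 = 21.3900
Numerator Σ_{t=1}^{8}(y_t−ȳ)(y_{t+2}−ȳ) = 42.3388
Denominator Σ(y_t−ȳ)² = 176.3290
r_2 = 42.3388 / 176.3290 = 0.240

0.240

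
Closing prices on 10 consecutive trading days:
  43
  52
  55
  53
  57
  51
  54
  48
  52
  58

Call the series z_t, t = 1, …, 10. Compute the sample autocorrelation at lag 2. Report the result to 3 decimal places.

-0.145

Mean z̄ = (43 + 52 + 55 + 53 + 57 + 51 + 54 + 48 + 52 + 58)/10 = 52.3000
Numerator Σ_{t=1}^{8}(z_t−z̄)(z_{t+2}−z̄) = -24.9800
Denominator Σ(z_t−z̄)² = 172.1000
r_2 = -24.9800 / 172.1000 = -0.145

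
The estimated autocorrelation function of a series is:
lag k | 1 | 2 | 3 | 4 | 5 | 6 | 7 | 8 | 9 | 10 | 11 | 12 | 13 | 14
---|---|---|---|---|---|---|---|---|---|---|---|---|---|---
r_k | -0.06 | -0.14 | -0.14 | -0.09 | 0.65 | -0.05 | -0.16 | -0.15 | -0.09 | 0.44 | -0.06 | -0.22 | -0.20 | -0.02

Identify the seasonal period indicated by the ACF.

The largest autocorrelation is r_5 = 0.65, with a weaker echo at lag 10 (0.44); the remaining lags stay at or below -0.02.
The dominant spike at lag 5 indicates a seasonal period of 5.

5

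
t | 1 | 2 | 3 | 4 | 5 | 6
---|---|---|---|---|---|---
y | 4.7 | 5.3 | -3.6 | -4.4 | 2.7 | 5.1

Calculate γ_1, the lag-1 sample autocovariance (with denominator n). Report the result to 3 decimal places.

Mean ȳ = (4.7 + 5.3 − 3.6 − 4.4 + 2.7 + 5.1)/6 = 1.6333
Deviations: 3.0667, 3.6667, -5.2333, -6.0333, 1.0667, 3.4667
Σ_{t=1}^{5}(y_t−ȳ)(y_{t+1}−ȳ) = 20.8922
γ_1 = 20.8922 / 6 = 3.482

3.482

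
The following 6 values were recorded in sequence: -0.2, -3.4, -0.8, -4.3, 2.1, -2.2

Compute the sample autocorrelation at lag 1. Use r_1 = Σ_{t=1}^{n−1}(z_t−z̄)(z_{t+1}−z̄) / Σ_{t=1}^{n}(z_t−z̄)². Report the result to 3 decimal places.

-0.678

Mean z̄ = (-0.2 − 3.4 − 0.8 − 4.3 + 2.1 − 2.2)/6 = -1.4667
Deviations from mean: 1.2667, -1.9333, 0.6667, -2.8333, 3.5667, -0.7333
Σ(z_t−z̄)(z_{t+1}−z̄) = (-2.4489) + (-1.2889) + (-1.8889) + (-10.1056) + (-2.6156) = -18.3478
Denominator Σ(z_t−z̄)² = 27.0733
r_1 = -18.3478 / 27.0733 = -0.678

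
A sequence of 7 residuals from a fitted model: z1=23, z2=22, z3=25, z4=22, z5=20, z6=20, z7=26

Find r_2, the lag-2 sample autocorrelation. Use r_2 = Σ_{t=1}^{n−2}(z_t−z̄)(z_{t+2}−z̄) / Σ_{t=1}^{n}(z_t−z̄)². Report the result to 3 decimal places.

Mean z̄ = (23 + 22 + 25 + 22 + 20 + 20 + 26)/7 = 22.5714
Deviations from mean: 0.4286, -0.5714, 2.4286, -0.5714, -2.5714, -2.5714, 3.4286
Numerator Σ_{t=1}^{5}(z_t−z̄)(z_{t+2}−z̄) = -12.2245
Denominator Σ(z_t−z̄)² = 31.7143
r_2 = -12.2245 / 31.7143 = -0.385

-0.385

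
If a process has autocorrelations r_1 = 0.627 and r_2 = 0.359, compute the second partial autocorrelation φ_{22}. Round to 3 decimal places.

φ_{22} = (r_2 − r_1²) / (1 − r_1²)
r_1² = (0.627)² = 0.393129
Numerator = 0.359 − 0.3931 = -0.0341; denominator = 1 − 0.3931 = 0.6069
φ_{22} = -0.0341 / 0.6069 = -0.056

-0.056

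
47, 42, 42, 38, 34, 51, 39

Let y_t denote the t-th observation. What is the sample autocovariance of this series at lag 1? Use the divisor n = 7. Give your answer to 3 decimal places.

Mean ȳ = (47 + 42 + 42 + 38 + 34 + 51 + 39)/7 = 41.8571
Σ_{t=1}^{6}(y_t−ȳ)(y_{t+1}−ȳ) = -67.4490
γ_1 = -67.4490 / 7 = -9.636

-9.636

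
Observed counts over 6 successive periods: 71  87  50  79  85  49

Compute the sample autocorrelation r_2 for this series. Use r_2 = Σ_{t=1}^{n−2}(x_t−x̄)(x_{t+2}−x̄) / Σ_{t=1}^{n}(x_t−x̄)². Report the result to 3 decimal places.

-0.247

Mean x̄ = (71 + 87 + 50 + 79 + 85 + 49)/6 = 70.1667
Deviations from mean: 0.8333, 16.8333, -20.1667, 8.8333, 14.8333, -21.1667
Σ(x_t−x̄)(x_{t+2}−x̄) = (-16.8056) + (148.6944) + (-299.1389) + (-186.9722) = -354.2222
Denominator Σ(x_t−x̄)² = 1436.8333
r_2 = -354.2222 / 1436.8333 = -0.247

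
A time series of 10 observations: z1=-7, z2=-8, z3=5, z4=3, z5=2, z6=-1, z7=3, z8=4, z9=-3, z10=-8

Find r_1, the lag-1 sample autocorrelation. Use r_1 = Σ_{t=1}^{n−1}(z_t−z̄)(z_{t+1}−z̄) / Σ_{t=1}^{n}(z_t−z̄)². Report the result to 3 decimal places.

0.250

Mean z̄ = (-7 − 8 + 5 + 3 + 2 − 1 + 3 + 4 − 3 − 8)/10 = -1.0000
Numerator Σ_{t=1}^{9}(z_t−z̄)(z_{t+1}−z̄) = 60.0000
Denominator Σ(z_t−z̄)² = 240.0000
r_1 = 60.0000 / 240.0000 = 0.250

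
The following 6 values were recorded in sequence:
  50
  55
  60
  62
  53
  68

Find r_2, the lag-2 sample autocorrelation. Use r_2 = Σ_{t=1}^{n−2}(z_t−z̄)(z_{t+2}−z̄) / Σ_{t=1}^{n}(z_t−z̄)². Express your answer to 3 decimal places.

Mean z̄ = (50 + 55 + 60 + 62 + 53 + 68)/6 = 58.0000
Deviations from mean: -8.0000, -3.0000, 2.0000, 4.0000, -5.0000, 10.0000
Numerator Σ_{t=1}^{4}(z_t−z̄)(z_{t+2}−z̄) = 2.0000
Denominator Σ(z_t−z̄)² = 218.0000
r_2 = 2.0000 / 218.0000 = 0.009

0.009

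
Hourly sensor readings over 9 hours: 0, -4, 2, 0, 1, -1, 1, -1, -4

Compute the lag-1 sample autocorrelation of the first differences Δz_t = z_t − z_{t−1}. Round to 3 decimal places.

First differences Δz: -4, 6, -2, 1, -2, 2, -2, -3
Mean of differences = -0.5000
Numerator Σ(Δz_t−Δz̄)(Δz_{t+1}−Δz̄) = -40.7500
Denominator Σ(Δz_t−Δz̄)² = 76.0000
r_1(Δz) = -40.7500 / 76.0000 = -0.536

-0.536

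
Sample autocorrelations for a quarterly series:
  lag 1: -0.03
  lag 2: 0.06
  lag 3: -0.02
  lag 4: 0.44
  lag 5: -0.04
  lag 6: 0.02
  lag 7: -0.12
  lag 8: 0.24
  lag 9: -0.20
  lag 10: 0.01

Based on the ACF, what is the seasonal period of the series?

The largest autocorrelation is r_4 = 0.44, with a weaker echo at lag 8 (0.24); the remaining lags stay at or below 0.06.
The dominant spike at lag 4 indicates a seasonal period of 4.

4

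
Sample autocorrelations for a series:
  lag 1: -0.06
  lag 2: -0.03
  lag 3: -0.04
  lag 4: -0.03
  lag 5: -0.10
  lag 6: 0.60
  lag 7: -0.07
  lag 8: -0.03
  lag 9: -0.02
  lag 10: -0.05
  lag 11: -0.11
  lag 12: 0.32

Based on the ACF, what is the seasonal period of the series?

The largest autocorrelation is r_6 = 0.60, with a weaker echo at lag 12 (0.32); the remaining lags stay at or below -0.02.
The dominant spike at lag 6 indicates a seasonal period of 6.

6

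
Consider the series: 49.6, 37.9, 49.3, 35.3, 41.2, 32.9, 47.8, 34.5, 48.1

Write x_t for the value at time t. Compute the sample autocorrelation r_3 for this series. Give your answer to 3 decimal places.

-0.535

Mean x̄ = (49.6 + 37.9 + 49.3 + 35.3 + 41.2 + 32.9 + 47.8 + 34.5 + 48.1)/9 = 41.8444
Numerator Σ_{t=1}^{6}(x_t−x̄)(x_{t+3}−x̄) = -205.0948
Denominator Σ(x_t−x̄)² = 383.0822
r_3 = -205.0948 / 383.0822 = -0.535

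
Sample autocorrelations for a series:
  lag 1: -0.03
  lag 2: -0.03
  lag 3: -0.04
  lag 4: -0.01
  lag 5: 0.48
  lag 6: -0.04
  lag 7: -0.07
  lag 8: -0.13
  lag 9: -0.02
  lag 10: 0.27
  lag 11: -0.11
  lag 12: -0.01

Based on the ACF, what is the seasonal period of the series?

The largest autocorrelation is r_5 = 0.48, with a weaker echo at lag 10 (0.27); the remaining lags stay at or below -0.01.
The dominant spike at lag 5 indicates a seasonal period of 5.

5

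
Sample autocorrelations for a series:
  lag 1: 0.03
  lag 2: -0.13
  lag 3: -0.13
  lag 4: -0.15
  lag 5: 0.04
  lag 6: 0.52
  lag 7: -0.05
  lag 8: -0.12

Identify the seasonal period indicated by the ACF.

The largest autocorrelation is r_6 = 0.52; the remaining lags stay at or below 0.04.
The dominant spike at lag 6 indicates a seasonal period of 6.

6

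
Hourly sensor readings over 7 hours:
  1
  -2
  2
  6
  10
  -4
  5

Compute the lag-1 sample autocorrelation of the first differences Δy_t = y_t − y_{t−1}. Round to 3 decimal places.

-0.486

First differences Δy: -3, 4, 4, 4, -14, 9
Mean of differences = 0.6667
Numerator Σ(Δy_t−Δȳ)(Δy_{t+1}−Δȳ) = -161.1111
Denominator Σ(Δy_t−Δȳ)² = 331.3333
r_1(Δy) = -161.1111 / 331.3333 = -0.486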